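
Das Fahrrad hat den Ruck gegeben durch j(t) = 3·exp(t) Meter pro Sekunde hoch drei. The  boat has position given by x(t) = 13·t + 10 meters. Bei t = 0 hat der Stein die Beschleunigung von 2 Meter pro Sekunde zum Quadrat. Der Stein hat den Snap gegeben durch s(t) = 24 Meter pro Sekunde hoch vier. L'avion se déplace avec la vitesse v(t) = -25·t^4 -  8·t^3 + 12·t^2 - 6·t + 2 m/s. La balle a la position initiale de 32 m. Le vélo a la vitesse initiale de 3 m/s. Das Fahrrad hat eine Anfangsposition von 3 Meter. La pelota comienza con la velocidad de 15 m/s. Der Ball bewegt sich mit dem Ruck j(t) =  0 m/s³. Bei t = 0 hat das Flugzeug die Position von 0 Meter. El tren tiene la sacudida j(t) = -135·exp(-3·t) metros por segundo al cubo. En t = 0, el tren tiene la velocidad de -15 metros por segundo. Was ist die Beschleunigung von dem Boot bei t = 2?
Wir müssen unsere Gleichung für die Position x(t) = 13·t + 10 2-mal ableiten. Die Ableitung von der Position ergibt die Geschwindigkeit: v(t) = 13. Durch Ableiten von der Geschwindigkeit erhalten wir die Beschleunigung: a(t) = 0. Wir haben die Beschleunigung a(t) = 0. Durch Einsetzen von t = 2: a(2) = 0.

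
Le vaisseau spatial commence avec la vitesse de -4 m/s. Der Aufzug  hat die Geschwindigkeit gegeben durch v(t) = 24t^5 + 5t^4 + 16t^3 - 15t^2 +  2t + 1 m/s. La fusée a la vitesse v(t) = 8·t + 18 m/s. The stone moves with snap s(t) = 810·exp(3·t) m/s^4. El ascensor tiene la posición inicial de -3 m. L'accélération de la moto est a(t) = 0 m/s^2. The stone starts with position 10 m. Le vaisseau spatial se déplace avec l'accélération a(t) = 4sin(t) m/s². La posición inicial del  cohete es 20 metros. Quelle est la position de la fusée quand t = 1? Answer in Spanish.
Partiendo de la velocidad v(t) = 8·t + 18, tomamos 1 antiderivada. La integral de la velocidad es la posición. Usando x(0) = 20, obtenemos x(t) = 4·t^2 + 18·t + 20. De la ecuación de la posición x(t) = 4·t^2 + 18·t + 20, sustituimos t = 1 para obtener x = 42.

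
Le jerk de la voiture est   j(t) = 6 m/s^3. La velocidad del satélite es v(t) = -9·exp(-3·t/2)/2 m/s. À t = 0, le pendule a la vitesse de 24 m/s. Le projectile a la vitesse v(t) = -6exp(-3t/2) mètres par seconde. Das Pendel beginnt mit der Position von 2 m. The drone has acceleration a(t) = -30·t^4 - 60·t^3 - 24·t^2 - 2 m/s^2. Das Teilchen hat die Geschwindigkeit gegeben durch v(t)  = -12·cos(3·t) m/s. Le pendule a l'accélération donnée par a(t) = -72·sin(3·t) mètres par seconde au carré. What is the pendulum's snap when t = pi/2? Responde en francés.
En partant de l'accélération a(t) = -72·sin(3·t), nous prenons 2 dérivées. En prenant d/dt de a(t), nous trouvons j(t) = -216·cos(3·t). En dérivant le jerk, nous obtenons le snap: s(t) = 648·sin(3·t). De l'équation du snap s(t) = 648·sin(3·t), nous substituons t = pi/2 pour obtenir s = -648.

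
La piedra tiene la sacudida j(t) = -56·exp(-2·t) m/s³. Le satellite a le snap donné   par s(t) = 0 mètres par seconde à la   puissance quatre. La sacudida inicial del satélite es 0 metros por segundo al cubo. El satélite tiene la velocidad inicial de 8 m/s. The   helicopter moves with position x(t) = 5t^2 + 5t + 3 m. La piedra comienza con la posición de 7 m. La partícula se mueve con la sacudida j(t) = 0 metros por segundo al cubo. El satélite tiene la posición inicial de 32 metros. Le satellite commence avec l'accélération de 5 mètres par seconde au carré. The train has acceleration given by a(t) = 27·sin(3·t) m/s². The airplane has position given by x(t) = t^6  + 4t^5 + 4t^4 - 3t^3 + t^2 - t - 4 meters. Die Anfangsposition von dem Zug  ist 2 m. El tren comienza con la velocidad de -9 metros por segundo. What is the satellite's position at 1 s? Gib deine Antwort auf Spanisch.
Para resolver esto, necesitamos tomar 4 integrales de nuestra ecuación del snap s(t) = 0. Integrando el snap y usando la condición inicial j(0) = 0, obtenemos j(t) = 0. Integrando la sacudida y usando la condición inicial a(0) = 5, obtenemos a(t) = 5. La antiderivada de la aceleración es la velocidad. Usando v(0) = 8, obtenemos v(t) = 5·t + 8. Tomando ∫v(t)dt y aplicando x(0) = 32, encontramos x(t) = 5·t^2/2 + 8·t + 32. Tenemos la posición x(t) = 5·t^2/2 + 8·t + 32. Sustituyendo t = 1: x(1) = 85/2.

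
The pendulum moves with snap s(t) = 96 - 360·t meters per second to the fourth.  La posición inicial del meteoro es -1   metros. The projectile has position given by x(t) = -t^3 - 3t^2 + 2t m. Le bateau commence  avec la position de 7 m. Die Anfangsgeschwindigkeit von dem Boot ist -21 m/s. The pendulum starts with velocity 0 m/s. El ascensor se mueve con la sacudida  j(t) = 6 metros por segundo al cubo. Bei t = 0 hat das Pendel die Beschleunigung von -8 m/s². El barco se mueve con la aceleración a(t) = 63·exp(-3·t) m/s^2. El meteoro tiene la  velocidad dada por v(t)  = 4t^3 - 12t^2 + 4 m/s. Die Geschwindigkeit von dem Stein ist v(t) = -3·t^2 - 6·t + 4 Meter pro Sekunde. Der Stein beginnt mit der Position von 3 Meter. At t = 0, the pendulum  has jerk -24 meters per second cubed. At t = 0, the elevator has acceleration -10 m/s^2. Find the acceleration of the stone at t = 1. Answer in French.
En partant de la vitesse v(t) = -3·t^2 - 6·t + 4, nous prenons 1 dérivée. La dérivée de la vitesse donne l'accélération: a(t) = -6·t - 6. De l'équation de l'accélération a(t) = -6·t - 6, nous substituons t = 1 pour obtenir a = -12.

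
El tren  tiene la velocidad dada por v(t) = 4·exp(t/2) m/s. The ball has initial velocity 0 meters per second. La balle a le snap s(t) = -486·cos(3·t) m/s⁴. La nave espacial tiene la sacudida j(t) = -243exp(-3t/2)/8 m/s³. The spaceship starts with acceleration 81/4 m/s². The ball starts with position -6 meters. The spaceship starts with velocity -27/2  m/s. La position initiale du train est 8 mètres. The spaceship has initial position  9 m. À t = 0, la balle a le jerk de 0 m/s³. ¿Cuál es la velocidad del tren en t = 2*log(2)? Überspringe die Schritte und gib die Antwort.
v(2*log(2)) = 8.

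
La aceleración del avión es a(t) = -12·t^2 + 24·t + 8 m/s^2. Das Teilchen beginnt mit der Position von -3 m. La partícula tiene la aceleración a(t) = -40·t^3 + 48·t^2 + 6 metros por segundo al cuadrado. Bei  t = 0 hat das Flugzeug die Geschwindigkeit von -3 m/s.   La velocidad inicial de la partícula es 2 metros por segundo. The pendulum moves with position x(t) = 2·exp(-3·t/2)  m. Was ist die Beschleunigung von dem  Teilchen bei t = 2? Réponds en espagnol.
Tenemos la aceleración a(t) = -40·t^3 + 48·t^2 + 6. Sustituyendo t = 2: a(2) = -122.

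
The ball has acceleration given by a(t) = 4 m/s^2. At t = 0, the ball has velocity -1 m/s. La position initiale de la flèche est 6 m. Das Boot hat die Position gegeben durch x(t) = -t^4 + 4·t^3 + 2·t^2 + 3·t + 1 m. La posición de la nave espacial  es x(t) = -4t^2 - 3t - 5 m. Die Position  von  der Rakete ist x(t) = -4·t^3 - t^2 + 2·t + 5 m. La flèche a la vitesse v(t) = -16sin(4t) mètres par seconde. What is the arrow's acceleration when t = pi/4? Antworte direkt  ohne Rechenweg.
a(pi/4) = 64.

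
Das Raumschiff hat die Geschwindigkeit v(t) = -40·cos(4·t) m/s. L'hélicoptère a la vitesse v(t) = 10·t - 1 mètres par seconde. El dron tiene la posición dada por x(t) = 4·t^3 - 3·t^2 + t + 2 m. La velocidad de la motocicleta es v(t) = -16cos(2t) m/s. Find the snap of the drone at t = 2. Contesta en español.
Debemos derivar nuestra ecuación de la posición x(t) = 4·t^3 - 3·t^2 + t + 2 4 veces. Derivando la posición, obtenemos la velocidad: v(t) = 12·t^2 - 6·t + 1. Derivando la velocidad, obtenemos la aceleración: a(t) = 24·t - 6. Tomando d/dt de a(t), encontramos j(t) = 24. Derivando la sacudida, obtenemos el snap: s(t) = 0. Usando s(t) = 0 y sustituyendo t = 2, encontramos s = 0.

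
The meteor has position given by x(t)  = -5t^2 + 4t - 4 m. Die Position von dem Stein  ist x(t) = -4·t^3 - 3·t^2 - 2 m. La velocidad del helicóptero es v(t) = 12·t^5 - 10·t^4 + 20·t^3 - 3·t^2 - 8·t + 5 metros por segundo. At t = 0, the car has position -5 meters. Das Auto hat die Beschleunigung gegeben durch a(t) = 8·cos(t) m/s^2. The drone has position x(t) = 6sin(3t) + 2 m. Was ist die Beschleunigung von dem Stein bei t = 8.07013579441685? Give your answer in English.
We must differentiate our position equation x(t) = -4·t^3 - 3·t^2 - 2 2 times. The derivative of position gives velocity: v(t) = -12·t^2 - 6·t. The derivative of velocity gives acceleration: a(t) = -24·t - 6. We have acceleration a(t) = -24·t - 6. Substituting t = 8.07013579441685: a(8.07013579441685) = -199.683259066004.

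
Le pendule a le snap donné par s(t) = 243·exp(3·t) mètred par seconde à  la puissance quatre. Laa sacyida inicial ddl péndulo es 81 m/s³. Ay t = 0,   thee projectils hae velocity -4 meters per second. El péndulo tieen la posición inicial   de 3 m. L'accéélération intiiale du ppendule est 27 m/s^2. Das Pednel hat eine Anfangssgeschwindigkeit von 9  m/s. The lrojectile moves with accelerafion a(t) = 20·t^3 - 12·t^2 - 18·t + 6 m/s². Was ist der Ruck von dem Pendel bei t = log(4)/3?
Um dies zu lösen, müssen wir 1 Integral unserer Gleichung für den Snap s(t) = 243·exp(3·t) finden. Die Stammfunktion von dem Snap ist der Ruck. Mit j(0) = 81 erhalten wir j(t) = 81·exp(3·t). Wir haben den Ruck j(t) = 81·exp(3·t). Durch Einsetzen von t = log(4)/3: j(log(4)/3) = 324.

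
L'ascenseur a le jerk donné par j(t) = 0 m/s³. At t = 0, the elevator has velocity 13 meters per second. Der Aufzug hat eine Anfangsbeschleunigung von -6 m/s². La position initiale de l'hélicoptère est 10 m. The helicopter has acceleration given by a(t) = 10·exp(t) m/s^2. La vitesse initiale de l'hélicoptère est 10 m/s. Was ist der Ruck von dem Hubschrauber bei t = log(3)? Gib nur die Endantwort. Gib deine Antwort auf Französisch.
À t = log(3), j = 30.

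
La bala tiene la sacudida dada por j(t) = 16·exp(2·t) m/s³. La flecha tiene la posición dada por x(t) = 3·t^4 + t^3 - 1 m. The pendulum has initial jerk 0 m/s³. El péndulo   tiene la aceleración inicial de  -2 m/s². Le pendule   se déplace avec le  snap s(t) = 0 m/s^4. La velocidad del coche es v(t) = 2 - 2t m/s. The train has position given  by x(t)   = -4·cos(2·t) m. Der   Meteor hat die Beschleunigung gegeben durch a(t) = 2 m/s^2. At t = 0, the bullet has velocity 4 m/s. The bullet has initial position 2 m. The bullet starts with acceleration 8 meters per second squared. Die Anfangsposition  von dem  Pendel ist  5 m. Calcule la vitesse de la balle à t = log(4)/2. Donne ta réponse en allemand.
Wir müssen das Integral unserer Gleichung für den Ruck j(t) = 16·exp(2·t) 2-mal finden. Die Stammfunktion von dem Ruck, mit a(0) = 8, ergibt die Beschleunigung: a(t) = 8·exp(2·t). Durch Integration von der Beschleunigung und Verwendung der Anfangsbedingung v(0) = 4, erhalten wir v(t) = 4·exp(2·t). Wir haben die Geschwindigkeit v(t) = 4·exp(2·t). Durch Einsetzen von t = log(4)/2: v(log(4)/2) = 16.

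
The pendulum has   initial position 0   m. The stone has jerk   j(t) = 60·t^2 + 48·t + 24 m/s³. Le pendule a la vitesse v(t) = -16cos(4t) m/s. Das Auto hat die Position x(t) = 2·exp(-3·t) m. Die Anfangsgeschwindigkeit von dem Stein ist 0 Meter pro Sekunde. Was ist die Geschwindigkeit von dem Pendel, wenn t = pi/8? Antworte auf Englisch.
Using v(t) = -16·cos(4·t) and substituting t = pi/8, we find v = 0.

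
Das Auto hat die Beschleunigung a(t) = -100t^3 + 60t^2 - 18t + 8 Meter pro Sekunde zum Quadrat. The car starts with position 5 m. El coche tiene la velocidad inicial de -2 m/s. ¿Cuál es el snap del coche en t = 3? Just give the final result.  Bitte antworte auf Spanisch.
La respuesta es -1680.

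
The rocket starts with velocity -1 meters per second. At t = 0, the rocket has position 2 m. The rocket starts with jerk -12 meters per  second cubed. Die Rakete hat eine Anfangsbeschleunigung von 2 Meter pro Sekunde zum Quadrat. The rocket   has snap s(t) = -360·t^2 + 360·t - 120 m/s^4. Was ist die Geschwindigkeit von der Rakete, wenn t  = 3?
Wir müssen unsere Gleichung für den Snap s(t) = -360·t^2 + 360·t - 120 3-mal integrieren. Durch Integration von dem Snap und Verwendung der Anfangsbedingung j(0) = -12, erhalten wir j(t) = -120·t^3 + 180·t^2 - 120·t - 12. Die Stammfunktion von dem Ruck, mit a(0) = 2, ergibt die Beschleunigung: a(t) = -30·t^4 + 60·t^3 - 60·t^2 - 12·t + 2. Die Stammfunktion von der Beschleunigung, mit v(0) = -1, ergibt die Geschwindigkeit: v(t) = -6·t^5 + 15·t^4 - 20·t^3 - 6·t^2 + 2·t - 1. Aus der Gleichung für die Geschwindigkeit v(t) = -6·t^5 + 15·t^4 - 20·t^3 - 6·t^2 + 2·t - 1, setzen wir t = 3 ein und erhalten v = -832.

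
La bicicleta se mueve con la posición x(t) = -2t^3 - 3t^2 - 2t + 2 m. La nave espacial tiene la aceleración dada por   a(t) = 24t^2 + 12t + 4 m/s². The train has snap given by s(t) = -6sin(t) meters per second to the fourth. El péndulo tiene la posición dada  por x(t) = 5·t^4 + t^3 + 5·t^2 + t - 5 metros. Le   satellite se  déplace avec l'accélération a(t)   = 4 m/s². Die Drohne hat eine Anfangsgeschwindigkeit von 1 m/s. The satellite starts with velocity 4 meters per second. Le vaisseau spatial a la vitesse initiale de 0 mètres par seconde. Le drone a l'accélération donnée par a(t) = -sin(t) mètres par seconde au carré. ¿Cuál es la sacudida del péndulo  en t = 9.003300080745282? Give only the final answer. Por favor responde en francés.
À t = 9.003300080745282, j = 1086.39600968943.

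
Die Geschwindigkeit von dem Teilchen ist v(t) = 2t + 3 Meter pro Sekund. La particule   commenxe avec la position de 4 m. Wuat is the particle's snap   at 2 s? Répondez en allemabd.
Ausgehend von der Geschwindigkeit v(t) = 2·t + 3, nehmen wir 3 Ableitungen. Die Ableitung von der Geschwindigkeit ergibt die Beschleunigung: a(t) = 2. Mit d/dt von a(t) finden wir j(t) = 0. Mit d/dt von j(t) finden wir s(t) = 0. Mit s(t) = 0 und Einsetzen von t = 2, finden wir s = 0.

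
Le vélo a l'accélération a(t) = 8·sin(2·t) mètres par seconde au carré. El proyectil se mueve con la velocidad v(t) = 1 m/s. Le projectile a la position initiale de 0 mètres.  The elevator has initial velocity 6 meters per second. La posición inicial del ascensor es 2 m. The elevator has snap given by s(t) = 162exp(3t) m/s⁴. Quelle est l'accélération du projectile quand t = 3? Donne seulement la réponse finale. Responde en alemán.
Bei t = 3, a = 0.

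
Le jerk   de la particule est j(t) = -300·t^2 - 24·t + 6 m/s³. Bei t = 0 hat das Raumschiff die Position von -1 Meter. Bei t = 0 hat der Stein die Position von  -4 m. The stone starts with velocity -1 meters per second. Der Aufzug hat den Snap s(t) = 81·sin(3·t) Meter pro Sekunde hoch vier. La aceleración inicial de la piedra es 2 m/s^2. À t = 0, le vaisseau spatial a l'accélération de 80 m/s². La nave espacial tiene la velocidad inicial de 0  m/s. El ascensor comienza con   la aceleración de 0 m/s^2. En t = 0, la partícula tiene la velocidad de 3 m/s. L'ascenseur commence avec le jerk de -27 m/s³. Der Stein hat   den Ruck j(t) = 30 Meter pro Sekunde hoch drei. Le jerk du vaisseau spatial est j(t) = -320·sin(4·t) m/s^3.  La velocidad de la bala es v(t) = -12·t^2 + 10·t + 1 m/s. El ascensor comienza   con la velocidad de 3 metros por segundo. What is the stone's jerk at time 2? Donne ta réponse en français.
En utilisant j(t) = 30 et en substituant t = 2, nous trouvons j = 30.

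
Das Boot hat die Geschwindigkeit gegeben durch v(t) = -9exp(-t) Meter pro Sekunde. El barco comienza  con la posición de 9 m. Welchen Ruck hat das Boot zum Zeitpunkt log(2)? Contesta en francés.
Nous devons dériver notre équation de la vitesse v(t) = -9·exp(-t) 2 fois. En prenant d/dt de v(t), nous trouvons a(t) = 9·exp(-t). En dérivant l'accélération, nous obtenons le jerk: j(t) = -9·exp(-t). Nous avons le jerk j(t) = -9·exp(-t). En substituant t = log(2): j(log(2)) = -9/2.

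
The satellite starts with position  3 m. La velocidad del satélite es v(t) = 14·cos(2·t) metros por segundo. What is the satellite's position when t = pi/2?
To solve this, we need to take 1 integral of our velocity equation v(t) = 14·cos(2·t). The antiderivative of velocity is position. Using x(0) = 3, we get x(t) = 7·sin(2·t) + 3. From the given position equation x(t) = 7·sin(2·t) + 3, we substitute t = pi/2 to get x = 3.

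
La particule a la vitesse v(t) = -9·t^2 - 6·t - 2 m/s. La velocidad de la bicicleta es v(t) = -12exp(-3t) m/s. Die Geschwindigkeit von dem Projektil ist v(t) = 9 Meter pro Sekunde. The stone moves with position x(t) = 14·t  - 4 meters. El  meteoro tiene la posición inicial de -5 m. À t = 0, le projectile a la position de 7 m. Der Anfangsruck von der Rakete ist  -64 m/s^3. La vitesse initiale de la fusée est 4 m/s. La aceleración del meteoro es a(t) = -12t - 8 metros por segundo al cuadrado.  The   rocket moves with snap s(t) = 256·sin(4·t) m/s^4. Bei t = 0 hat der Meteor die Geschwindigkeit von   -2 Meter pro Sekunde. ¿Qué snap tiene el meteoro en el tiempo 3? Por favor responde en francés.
Pour résoudre ceci, nous devons prendre 2 dérivées de notre équation de l'accélération a(t) = -12·t - 8. En prenant d/dt de a(t), nous trouvons j(t) = -12. En dérivant le jerk, nous obtenons le snap: s(t) = 0. En utilisant s(t) = 0 et en substituant t = 3, nous trouvons s = 0.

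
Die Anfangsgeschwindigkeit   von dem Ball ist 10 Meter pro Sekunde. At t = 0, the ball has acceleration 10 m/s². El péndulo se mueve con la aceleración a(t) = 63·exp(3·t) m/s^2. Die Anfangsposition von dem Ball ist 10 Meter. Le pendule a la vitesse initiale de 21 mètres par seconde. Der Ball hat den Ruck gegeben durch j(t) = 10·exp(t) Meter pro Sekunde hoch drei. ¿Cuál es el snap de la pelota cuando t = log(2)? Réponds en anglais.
To solve this, we need to take 1 derivative of our jerk equation j(t) = 10·exp(t). The derivative of jerk gives snap: s(t) = 10·exp(t). We have snap s(t) = 10·exp(t). Substituting t = log(2): s(log(2)) = 20.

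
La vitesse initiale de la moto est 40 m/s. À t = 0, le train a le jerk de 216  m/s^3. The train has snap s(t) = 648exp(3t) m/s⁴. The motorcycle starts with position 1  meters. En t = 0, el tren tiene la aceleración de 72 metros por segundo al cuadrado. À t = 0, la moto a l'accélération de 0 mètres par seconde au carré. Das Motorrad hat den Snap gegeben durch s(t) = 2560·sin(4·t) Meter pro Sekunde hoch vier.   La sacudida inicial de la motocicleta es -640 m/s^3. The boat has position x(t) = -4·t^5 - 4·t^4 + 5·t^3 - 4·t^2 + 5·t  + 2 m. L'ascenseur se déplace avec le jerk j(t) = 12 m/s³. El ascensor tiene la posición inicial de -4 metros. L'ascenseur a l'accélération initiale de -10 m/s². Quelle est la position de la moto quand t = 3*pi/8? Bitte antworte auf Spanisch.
Debemos encontrar la antiderivada de nuestra ecuación del snap s(t) = 2560·sin(4·t) 4 veces. Tomando ∫s(t)dt y aplicando j(0) = -640, encontramos j(t) = -640·cos(4·t). Integrando la sacudida y usando la condición inicial a(0) = 0, obtenemos a(t) = -160·sin(4·t). La antiderivada de la aceleración es la velocidad. Usando v(0) = 40, obtenemos v(t) = 40·cos(4·t). Tomando ∫v(t)dt y aplicando x(0) = 1, encontramos x(t) = 10·sin(4·t) + 1. De la ecuación de la posición x(t) = 10·sin(4·t) + 1, sustituimos t = 3*pi/8 para obtener x = -9.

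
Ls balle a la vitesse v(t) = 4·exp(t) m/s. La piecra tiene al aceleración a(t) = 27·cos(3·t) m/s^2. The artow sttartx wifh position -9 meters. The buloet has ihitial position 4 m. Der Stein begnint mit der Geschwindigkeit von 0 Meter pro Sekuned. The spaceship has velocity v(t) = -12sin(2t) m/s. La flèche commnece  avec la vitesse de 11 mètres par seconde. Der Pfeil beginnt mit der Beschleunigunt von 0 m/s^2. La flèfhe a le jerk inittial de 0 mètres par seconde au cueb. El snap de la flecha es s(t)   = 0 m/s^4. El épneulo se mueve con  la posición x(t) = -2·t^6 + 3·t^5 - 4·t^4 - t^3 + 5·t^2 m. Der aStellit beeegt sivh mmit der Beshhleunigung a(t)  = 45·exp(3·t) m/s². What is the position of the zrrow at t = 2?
We need to integrate our snap equation s(t) = 0 4 times. Taking ∫s(t)dt and applying j(0) = 0, we find j(t) = 0. The antiderivative of jerk is acceleration. Using a(0) = 0, we get a(t) = 0. The integral of acceleration is velocity. Using v(0) = 11, we get v(t) = 11. The integral of velocity, with x(0) = -9, gives position: x(t) = 11·t - 9. We have position x(t) = 11·t - 9. Substituting t = 2: x(2) = 13.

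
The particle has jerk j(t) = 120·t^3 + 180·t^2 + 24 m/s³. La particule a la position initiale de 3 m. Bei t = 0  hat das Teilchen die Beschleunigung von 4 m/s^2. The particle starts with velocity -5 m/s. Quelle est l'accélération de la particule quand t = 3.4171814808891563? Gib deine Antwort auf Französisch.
Pour résoudre ceci, nous devons prendre 1 primitive de notre équation du jerk j(t) = 120·t^3 + 180·t^2 + 24. L'intégrale du jerk est l'accélération. En utilisant a(0) = 4, nous obtenons a(t) = 30·t^4 + 60·t^3 + 24·t + 4. En utilisant a(t) = 30·t^4 + 60·t^3 + 24·t + 4 et en substituant t = 3.4171814808891563, nous trouvons a = 6570.84499169110.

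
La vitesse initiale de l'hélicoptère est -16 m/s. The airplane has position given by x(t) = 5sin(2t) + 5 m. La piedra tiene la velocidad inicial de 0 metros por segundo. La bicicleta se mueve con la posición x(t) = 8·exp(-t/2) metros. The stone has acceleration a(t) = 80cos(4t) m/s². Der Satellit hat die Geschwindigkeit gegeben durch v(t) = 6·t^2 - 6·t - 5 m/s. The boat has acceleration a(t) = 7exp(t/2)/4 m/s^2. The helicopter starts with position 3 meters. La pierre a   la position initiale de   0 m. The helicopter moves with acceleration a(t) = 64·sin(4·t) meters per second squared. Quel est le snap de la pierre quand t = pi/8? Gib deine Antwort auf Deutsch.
Wir müssen unsere Gleichung für die Beschleunigung a(t) = 80·cos(4·t) 2-mal ableiten. Die Ableitung von der Beschleunigung ergibt den Ruck: j(t) = -320·sin(4·t). Mit d/dt von j(t) finden wir s(t) = -1280·cos(4·t). Mit s(t) = -1280·cos(4·t) und Einsetzen von t = pi/8, finden wir s = 0.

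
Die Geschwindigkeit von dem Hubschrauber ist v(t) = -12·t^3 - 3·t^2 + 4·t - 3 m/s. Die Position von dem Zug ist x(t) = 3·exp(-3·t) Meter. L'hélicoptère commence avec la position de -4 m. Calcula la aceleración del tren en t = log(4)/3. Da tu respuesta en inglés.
To solve this, we need to take 2 derivatives of our position equation x(t) = 3·exp(-3·t). Differentiating position, we get velocity: v(t) = -9·exp(-3·t). Differentiating velocity, we get acceleration: a(t) = 27·exp(-3·t). Using a(t) = 27·exp(-3·t) and substituting t = log(4)/3, we find a = 27/4.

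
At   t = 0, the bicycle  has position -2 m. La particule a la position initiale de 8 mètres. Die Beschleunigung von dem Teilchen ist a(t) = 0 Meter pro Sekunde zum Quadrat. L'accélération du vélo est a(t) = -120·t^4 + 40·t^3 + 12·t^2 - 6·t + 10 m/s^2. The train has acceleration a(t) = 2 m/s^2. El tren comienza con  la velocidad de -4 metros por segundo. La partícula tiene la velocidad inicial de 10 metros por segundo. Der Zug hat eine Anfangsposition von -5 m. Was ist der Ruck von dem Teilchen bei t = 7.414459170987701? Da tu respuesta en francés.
Pour résoudre ceci, nous devons prendre 1 dérivée de notre équation de l'accélération a(t) = 0. La dérivée de l'accélération donne le jerk: j(t) = 0. De l'équation du jerk j(t) = 0, nous substituons t = 7.414459170987701 pour obtenir j = 0.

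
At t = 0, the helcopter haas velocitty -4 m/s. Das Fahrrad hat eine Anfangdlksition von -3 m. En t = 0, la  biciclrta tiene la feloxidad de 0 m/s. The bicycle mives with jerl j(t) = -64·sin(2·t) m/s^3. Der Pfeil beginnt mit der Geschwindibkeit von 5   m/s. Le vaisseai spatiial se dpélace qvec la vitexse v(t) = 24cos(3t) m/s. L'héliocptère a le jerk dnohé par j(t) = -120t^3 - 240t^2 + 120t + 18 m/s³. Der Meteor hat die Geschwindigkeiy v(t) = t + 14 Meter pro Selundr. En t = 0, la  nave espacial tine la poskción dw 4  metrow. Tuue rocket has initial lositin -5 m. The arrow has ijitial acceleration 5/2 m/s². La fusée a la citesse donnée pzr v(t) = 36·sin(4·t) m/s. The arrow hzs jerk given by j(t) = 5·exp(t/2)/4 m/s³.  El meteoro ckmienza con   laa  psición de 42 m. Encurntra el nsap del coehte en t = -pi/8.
Para resolver esto, necesitamos tomar 3 derivadas de nuestra ecuación de la velocidad v(t) = 36·sin(4·t). La derivada de la velocidad da la aceleración: a(t) = 144·cos(4·t). Derivando la aceleración, obtenemos la sacudida: j(t) = -576·sin(4·t). Tomando d/dt de j(t), encontramos s(t) = -2304·cos(4·t). Tenemos el snap s(t) = -2304·cos(4·t). Sustituyendo t = -pi/8: s(-pi/8) = 0.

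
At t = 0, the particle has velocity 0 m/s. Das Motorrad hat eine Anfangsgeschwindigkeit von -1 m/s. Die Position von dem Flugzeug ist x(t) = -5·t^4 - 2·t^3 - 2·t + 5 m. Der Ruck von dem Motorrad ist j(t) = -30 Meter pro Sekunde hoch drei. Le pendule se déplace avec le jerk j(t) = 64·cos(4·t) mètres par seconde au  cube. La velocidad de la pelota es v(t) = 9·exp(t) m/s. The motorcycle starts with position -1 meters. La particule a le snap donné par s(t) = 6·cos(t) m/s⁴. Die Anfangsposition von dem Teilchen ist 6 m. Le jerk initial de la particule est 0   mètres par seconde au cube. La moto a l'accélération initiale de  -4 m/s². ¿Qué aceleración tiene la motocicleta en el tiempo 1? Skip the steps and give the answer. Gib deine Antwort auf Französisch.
La réponse est -34.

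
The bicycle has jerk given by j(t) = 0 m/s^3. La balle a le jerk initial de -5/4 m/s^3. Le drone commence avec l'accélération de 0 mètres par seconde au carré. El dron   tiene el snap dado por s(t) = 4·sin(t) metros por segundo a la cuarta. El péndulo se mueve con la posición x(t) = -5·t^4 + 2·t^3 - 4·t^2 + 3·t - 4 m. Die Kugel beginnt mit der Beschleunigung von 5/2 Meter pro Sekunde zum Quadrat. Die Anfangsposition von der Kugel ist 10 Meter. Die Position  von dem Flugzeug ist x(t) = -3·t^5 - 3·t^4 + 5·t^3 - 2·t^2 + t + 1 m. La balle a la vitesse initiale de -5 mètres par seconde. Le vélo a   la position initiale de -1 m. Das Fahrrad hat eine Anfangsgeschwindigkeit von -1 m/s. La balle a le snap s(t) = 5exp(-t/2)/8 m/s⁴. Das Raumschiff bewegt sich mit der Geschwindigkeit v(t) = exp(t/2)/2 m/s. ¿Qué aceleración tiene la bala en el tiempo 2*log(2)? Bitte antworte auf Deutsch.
Ausgehend von dem Snap s(t) = 5·exp(-t/2)/8, nehmen wir 2 Stammfunktionen. Das Integral von dem Snap, mit j(0) = -5/4, ergibt den Ruck: j(t) = -5·exp(-t/2)/4. Durch Integration von dem Ruck und Verwendung der Anfangsbedingung a(0) = 5/2, erhalten wir a(t) = 5·exp(-t/2)/2. Wir haben die Beschleunigung a(t) = 5·exp(-t/2)/2. Durch Einsetzen von t = 2*log(2): a(2*log(2)) = 5/4.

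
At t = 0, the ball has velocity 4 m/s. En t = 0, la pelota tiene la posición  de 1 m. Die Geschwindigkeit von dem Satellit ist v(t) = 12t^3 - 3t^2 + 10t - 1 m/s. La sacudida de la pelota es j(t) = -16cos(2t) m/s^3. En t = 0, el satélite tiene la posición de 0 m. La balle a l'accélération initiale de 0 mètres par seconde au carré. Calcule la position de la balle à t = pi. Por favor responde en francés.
En partant du jerk j(t) = -16·cos(2·t), nous prenons 3 intégrales. En intégrant le jerk et en utilisant la condition initiale a(0) = 0, nous obtenons a(t) = -8·sin(2·t). La primitive de l'accélération est la vitesse. En utilisant v(0) = 4, nous obtenons v(t) = 4·cos(2·t). L'intégrale de la vitesse est la position. En utilisant x(0) = 1, nous obtenons x(t) = 2·sin(2·t) + 1. De l'équation de la position x(t) = 2·sin(2·t) + 1, nous substituons t = pi pour obtenir x = 1.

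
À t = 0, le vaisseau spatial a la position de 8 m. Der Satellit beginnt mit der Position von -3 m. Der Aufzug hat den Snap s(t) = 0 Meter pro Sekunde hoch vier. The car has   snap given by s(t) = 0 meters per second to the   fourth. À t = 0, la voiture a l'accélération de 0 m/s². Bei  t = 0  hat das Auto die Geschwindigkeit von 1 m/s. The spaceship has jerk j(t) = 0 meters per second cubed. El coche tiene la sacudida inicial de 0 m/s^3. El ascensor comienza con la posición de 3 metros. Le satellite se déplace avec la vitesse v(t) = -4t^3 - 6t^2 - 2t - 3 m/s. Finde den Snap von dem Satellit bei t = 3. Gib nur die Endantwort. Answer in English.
s(3) = -24.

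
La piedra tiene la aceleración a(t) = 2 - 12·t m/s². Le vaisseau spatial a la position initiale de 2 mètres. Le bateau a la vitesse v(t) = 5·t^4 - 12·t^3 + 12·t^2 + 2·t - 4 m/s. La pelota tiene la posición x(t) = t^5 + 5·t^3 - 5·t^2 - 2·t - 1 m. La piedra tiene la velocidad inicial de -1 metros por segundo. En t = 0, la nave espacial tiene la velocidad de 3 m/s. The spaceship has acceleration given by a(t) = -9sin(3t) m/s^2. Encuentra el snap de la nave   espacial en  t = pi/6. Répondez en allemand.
Ausgehend von der Beschleunigung a(t) = -9·sin(3·t), nehmen wir 2 Ableitungen. Durch Ableiten von der Beschleunigung erhalten wir den Ruck: j(t) = -27·cos(3·t). Die Ableitung von dem Ruck ergibt den Snap: s(t) = 81·sin(3·t). Aus der Gleichung für den Snap s(t) = 81·sin(3·t), setzen wir t = pi/6 ein und erhalten s = 81.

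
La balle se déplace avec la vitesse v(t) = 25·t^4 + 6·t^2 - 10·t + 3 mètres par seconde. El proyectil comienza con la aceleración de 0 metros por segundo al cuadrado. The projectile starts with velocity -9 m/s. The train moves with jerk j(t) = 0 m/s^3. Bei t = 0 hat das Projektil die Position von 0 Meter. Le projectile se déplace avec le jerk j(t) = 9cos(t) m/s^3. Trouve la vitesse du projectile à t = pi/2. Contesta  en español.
Necesitamos integrar nuestra ecuación de la sacudida j(t) = 9·cos(t) 2 veces. La antiderivada de la sacudida es la aceleración. Usando a(0) = 0, obtenemos a(t) = 9·sin(t). La antiderivada de la aceleración, con v(0) = -9, da la velocidad: v(t) = -9·cos(t). Usando v(t) = -9·cos(t) y sustituyendo t = pi/2, encontramos v = 0.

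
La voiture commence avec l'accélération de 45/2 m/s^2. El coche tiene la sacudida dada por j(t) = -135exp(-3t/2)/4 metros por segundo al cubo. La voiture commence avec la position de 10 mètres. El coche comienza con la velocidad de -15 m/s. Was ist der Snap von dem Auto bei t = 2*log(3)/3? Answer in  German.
Ausgehend von dem Ruck j(t) = -135·exp(-3·t/2)/4, nehmen wir 1 Ableitung. Die Ableitung von dem Ruck ergibt den Snap: s(t) = 405·exp(-3·t/2)/8. Mit s(t) = 405·exp(-3·t/2)/8 und Einsetzen von t = 2*log(3)/3, finden wir s = 135/8.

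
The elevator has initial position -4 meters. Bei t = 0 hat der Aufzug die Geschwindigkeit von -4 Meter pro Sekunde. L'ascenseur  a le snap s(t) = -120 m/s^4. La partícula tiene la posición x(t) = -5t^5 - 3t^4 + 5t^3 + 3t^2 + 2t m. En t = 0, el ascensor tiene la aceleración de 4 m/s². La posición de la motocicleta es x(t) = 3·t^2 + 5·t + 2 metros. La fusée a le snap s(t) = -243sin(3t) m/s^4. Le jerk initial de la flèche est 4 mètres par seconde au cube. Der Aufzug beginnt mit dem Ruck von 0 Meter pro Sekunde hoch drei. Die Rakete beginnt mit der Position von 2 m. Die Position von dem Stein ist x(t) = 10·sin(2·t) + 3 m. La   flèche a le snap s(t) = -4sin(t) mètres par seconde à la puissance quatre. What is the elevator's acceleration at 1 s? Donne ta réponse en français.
En partant du snap s(t) = -120, nous prenons 2 intégrales. En prenant ∫s(t)dt et en appliquant j(0) = 0, nous trouvons j(t) = -120·t. L'intégrale du jerk est l'accélération. En utilisant a(0) = 4, nous obtenons a(t) = 4 - 60·t^2. De l'équation de l'accélération a(t) = 4 - 60·t^2, nous substituons t = 1 pour obtenir a = -56.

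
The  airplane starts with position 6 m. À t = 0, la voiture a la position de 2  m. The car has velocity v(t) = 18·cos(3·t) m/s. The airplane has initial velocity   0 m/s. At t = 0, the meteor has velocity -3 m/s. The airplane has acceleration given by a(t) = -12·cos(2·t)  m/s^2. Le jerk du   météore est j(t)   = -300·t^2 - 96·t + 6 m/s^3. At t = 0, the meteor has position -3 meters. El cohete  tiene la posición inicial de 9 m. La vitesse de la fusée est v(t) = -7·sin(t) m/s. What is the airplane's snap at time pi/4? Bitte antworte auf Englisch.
To solve this, we need to take 2 derivatives of our acceleration equation a(t) = -12·cos(2·t). The derivative of acceleration gives jerk: j(t) = 24·sin(2·t). Differentiating jerk, we get snap: s(t) = 48·cos(2·t). Using s(t) = 48·cos(2·t) and substituting t = pi/4, we find s = 0.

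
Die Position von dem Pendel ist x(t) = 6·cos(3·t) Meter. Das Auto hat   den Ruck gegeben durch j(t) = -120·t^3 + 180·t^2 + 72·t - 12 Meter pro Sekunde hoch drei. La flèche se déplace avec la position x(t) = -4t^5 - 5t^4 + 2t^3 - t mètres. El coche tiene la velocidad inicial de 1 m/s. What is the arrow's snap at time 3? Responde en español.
Para resolver esto, necesitamos tomar 4 derivadas de nuestra ecuación de la posición x(t) = -4·t^5 - 5·t^4 + 2·t^3 - t. Tomando d/dt de x(t), encontramos v(t) = -20·t^4 - 20·t^3 + 6·t^2 - 1. Tomando d/dt de v(t), encontramos a(t) = -80·t^3 - 60·t^2 + 12·t. Tomando d/dt de a(t), encontramos j(t) = -240·t^2 - 120·t + 12. La derivada de la sacudida da el snap: s(t) = -480·t - 120. De la ecuación del snap s(t) = -480·t - 120, sustituimos t = 3 para obtener s = -1560.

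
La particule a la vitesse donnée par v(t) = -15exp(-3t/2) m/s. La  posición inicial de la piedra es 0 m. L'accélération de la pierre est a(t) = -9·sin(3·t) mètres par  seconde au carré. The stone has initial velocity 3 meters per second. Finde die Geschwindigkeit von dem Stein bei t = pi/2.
Wir müssen unsere Gleichung für die Beschleunigung a(t) = -9·sin(3·t) 1-mal integrieren. Die Stammfunktion von der Beschleunigung ist die Geschwindigkeit. Mit v(0) = 3 erhalten wir v(t) = 3·cos(3·t). Mit v(t) = 3·cos(3·t) und Einsetzen von t = pi/2, finden wir v = 0.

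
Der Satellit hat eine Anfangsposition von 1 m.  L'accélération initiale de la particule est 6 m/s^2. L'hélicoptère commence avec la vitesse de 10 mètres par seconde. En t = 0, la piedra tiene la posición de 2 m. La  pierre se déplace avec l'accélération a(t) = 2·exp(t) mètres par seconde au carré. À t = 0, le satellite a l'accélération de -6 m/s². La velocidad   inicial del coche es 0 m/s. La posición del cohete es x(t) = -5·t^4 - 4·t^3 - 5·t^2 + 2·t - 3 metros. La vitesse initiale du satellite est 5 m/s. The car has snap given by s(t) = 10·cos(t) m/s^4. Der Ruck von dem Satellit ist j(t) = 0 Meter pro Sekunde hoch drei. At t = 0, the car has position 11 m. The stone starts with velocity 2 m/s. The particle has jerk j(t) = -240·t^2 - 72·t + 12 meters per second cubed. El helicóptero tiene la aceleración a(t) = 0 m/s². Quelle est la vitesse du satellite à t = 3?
En partant du jerk j(t) = 0, nous prenons 2 intégrales. En prenant ∫j(t)dt et en appliquant a(0) = -6, nous trouvons a(t) = -6. En prenant ∫a(t)dt et en appliquant v(0) = 5, nous trouvons v(t) = 5 - 6·t. En utilisant v(t) = 5 - 6·t et en substituant t = 3, nous trouvons v = -13.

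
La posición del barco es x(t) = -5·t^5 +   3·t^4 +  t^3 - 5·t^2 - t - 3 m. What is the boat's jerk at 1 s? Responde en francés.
Pour résoudre ceci, nous devons prendre 3 dérivées de notre équation de la position x(t) = -5·t^5 + 3·t^4 + t^3 - 5·t^2 - t - 3. En prenant d/dt de x(t), nous trouvons v(t) = -25·t^4 + 12·t^3 + 3·t^2 - 10·t - 1. La dérivée de la vitesse donne l'accélération: a(t) = -100·t^3 + 36·t^2 + 6·t - 10. La dérivée de l'accélération donne le jerk: j(t) = -300·t^2 + 72·t + 6. De l'équation du jerk j(t) = -300·t^2 + 72·t + 6, nous substituons t = 1 pour obtenir j = -222.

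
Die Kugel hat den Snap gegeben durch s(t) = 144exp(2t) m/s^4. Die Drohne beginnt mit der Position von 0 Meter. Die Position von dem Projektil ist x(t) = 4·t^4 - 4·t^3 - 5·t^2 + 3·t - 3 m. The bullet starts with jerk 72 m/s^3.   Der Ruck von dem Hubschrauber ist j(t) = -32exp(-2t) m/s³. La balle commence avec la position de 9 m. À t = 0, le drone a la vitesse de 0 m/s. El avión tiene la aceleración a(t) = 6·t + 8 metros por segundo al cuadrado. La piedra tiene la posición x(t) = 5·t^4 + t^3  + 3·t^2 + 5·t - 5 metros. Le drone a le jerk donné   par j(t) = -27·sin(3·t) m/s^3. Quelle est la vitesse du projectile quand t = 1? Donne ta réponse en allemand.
Wir müssen unsere Gleichung für die Position x(t) = 4·t^4 - 4·t^3 - 5·t^2 + 3·t - 3 1-mal ableiten. Mit d/dt von x(t) finden wir v(t) = 16·t^3 - 12·t^2 - 10·t + 3. Aus der Gleichung für die Geschwindigkeit v(t) = 16·t^3 - 12·t^2 - 10·t + 3, setzen wir t = 1 ein und erhalten v = -3.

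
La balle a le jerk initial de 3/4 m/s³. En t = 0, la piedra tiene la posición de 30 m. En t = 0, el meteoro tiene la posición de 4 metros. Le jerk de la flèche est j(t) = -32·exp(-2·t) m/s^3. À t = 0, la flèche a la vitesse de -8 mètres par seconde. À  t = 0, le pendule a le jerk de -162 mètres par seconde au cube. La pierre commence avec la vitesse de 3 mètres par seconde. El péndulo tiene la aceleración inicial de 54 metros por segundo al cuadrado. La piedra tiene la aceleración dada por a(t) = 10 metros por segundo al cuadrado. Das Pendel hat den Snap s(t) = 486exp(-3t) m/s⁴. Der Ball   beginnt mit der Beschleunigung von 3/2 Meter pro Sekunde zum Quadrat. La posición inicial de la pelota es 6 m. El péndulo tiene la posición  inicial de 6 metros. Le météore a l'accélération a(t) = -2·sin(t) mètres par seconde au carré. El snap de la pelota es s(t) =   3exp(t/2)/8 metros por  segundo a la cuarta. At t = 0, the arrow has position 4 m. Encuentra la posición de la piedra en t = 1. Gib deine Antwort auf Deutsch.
Wir müssen die Stammfunktion unserer Gleichung für die Beschleunigung a(t) = 10 2-mal finden. Die Stammfunktion von der Beschleunigung ist die Geschwindigkeit. Mit v(0) = 3 erhalten wir v(t) = 10·t + 3. Mit ∫v(t)dt und Anwendung von x(0) = 30, finden wir x(t) = 5·t^2 + 3·t + 30. Wir haben die Position x(t) = 5·t^2 + 3·t + 30. Durch Einsetzen von t = 1: x(1) = 38.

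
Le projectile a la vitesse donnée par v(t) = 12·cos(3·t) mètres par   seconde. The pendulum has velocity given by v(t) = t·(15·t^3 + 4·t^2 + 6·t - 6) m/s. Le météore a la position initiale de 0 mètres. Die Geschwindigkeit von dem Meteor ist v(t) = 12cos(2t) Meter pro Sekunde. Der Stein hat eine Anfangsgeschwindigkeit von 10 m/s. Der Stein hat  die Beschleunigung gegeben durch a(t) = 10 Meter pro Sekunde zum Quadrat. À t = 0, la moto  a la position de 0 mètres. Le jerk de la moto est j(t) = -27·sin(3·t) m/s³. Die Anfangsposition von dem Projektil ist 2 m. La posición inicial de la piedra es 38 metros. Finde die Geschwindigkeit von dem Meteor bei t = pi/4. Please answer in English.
From the given velocity equation v(t) = 12·cos(2·t), we substitute t = pi/4 to get v = 0.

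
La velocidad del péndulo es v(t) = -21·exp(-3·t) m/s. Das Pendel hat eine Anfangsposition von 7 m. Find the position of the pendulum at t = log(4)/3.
To solve this, we need to take 1 antiderivative of our velocity equation v(t) = -21·exp(-3·t). Taking ∫v(t)dt and applying x(0) = 7, we find x(t) = 7·exp(-3·t). We have position x(t) = 7·exp(-3·t). Substituting t = log(4)/3: x(log(4)/3) = 7/4.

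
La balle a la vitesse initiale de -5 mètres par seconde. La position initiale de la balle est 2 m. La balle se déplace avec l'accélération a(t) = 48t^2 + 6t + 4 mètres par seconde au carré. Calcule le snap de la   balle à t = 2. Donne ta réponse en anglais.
To solve this, we need to take 2 derivatives of our acceleration equation a(t) = 48·t^2 + 6·t + 4. Taking d/dt of a(t), we find j(t) = 96·t + 6. Differentiating jerk, we get snap: s(t) = 96. Using s(t) = 96 and substituting t = 2, we find s = 96.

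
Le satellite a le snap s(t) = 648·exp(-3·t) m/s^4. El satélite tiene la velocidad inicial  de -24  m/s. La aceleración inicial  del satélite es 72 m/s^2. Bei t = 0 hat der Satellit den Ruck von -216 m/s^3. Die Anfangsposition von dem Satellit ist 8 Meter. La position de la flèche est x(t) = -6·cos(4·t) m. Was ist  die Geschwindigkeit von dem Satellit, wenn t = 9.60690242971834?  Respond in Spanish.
Debemos encontrar la integral de nuestra ecuación del snap s(t) = 648·exp(-3·t) 3 veces. La integral del snap, con j(0) = -216, da la sacudida: j(t) = -216·exp(-3·t). Integrando la sacudida y usando la condición inicial a(0) = 72, obtenemos a(t) = 72·exp(-3·t). Tomando ∫a(t)dt y aplicando v(0) = -24, encontramos v(t) = -24·exp(-3·t). Tenemos la velocidad v(t) = -24·exp(-3·t). Sustituyendo t = 9.60690242971834: v(9.60690242971834) = -7.30360204384723E-12.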